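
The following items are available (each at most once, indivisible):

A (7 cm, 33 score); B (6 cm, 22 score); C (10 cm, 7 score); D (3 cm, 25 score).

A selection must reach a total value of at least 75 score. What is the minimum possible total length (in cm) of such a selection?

Subsets with value ≥ 75, sorted by total length:
- A+B+D: length 16, value 80
- A+B+C+D: length 26, value 87
Minimum length: 16 cm.

16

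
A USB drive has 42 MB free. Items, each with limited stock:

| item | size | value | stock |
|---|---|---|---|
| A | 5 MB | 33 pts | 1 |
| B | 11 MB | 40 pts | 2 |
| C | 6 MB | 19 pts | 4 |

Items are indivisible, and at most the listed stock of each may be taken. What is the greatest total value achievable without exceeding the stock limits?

Top feasible selections:
- 1×A + 2×B + 2×C: size 39, value 151
- 1×A + 1×B + 4×C: size 40, value 149
- 2×B + 3×C: size 40, value 137
- 1×A + 2×B + 1×C: size 33, value 132
Best: 151 pts.

151 pts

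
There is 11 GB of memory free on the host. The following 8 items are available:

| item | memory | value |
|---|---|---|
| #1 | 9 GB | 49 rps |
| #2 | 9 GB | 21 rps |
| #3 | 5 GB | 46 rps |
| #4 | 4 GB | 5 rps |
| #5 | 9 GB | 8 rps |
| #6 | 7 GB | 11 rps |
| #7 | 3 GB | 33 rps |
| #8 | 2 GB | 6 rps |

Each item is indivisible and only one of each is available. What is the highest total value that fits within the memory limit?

This is a 0/1 knapsack; check combinations near the capacity.
- #3+#7+#8: memory 5+3+2=10, value 46+33+6=85
- #3+#7: memory 5+3=8, value 46+33=79
- #3+#4+#8: memory 5+4+2=11, value 46+5+6=57
- #1+#8: memory 9+2=11, value 49+6=55
- #3+#8: memory 5+2=7, value 46+6=52
Best: 85 rps.

85 rps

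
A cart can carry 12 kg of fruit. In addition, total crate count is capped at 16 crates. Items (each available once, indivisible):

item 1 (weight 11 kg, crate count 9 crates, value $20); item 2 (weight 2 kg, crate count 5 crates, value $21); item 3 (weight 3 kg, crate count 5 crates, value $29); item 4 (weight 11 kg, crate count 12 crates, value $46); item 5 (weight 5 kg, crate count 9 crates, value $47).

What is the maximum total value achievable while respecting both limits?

Feasible sets respecting both limits:
- item 3+item 5: weight 8, crate count 14, value 76
- item 2+item 5: weight 7, crate count 14, value 68
- item 2+item 3: weight 5, crate count 10, value 50
Best: $76.

$76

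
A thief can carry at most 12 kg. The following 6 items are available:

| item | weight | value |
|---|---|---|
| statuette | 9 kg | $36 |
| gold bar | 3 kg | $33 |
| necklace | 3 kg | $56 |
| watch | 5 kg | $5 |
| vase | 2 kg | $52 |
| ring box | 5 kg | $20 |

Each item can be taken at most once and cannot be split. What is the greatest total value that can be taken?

$141

This is a 0/1 knapsack; check combinations near the capacity.
- gold bar+necklace+vase: weight 3+3+2=8, value 33+56+52=141
- necklace+vase+ring box: weight 3+2+5=10, value 56+52+20=128
- necklace+watch+vase: weight 3+5+2=10, value 56+5+52=113
- gold bar+necklace+ring box: weight 3+3+5=11, value 33+56+20=109
Best: $141.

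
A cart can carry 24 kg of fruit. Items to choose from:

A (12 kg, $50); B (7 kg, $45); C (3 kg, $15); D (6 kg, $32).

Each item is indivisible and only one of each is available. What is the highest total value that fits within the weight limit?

$110

Check high-value combinations within 24 kg:
- A+B+C: weight 12+7+3=22, value 50+45+15=110
- A+C+D: weight 12+3+6=21, value 50+15+32=97
- A+B: weight 12+7=19, value 50+45=95
Best: $110.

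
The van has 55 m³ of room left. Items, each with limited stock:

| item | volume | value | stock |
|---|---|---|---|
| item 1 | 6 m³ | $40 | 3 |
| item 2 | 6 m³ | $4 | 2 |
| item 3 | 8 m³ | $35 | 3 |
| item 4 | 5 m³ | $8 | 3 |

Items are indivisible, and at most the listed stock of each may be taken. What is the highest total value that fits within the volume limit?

Top feasible selections:
- 3×item 1 + 3×item 3 + 2×item 4: volume 52, value 241
- 3×item 1 + 1×item 2 + 3×item 3 + 1×item 4: volume 53, value 237
- 3×item 1 + 3×item 3 + 1×item 4: volume 47, value 233
- 3×item 1 + 2×item 2 + 3×item 3: volume 54, value 233
Best: $241.

$241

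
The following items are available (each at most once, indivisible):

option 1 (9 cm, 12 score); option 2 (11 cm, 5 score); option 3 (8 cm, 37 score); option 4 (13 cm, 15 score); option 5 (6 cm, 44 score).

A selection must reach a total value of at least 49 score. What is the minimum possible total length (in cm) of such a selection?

Subsets with value ≥ 49, sorted by total length:
- option 3+option 5: length 14, value 81
- option 1+option 5: length 15, value 56
Minimum length: 14 cm.

14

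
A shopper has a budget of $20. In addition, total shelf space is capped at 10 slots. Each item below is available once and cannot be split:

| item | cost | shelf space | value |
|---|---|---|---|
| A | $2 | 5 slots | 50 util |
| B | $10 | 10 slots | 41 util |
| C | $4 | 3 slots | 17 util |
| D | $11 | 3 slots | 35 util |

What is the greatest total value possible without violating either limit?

85 util

Feasible sets respecting both limits:
- A+D: cost 13, shelf space 8, value 85
- A+C: cost 6, shelf space 8, value 67
- C+D: cost 15, shelf space 6, value 52
- A: cost 2, shelf space 5, value 50
Best: 85 util.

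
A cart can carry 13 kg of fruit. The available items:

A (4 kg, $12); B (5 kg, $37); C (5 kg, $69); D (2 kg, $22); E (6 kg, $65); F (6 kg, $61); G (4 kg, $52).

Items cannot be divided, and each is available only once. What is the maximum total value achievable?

$156

Check high-value combinations within 13 kg:
- C+D+E: weight 5+2+6=13, value 69+22+65=156
- C+D+F: weight 5+2+6=13, value 69+22+61=152
- C+D+G: weight 5+2+4=11, value 69+22+52=143
- D+E+G: weight 2+6+4=12, value 22+65+52=139
- D+F+G: weight 2+6+4=12, value 22+61+52=135
Best: $156.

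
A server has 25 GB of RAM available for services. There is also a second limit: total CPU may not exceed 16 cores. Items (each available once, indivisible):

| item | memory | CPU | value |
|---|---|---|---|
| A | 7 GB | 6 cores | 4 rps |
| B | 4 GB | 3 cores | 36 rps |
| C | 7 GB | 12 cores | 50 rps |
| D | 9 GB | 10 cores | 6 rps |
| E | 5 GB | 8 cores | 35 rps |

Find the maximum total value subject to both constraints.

86 rps

Feasible sets respecting both limits:
- B+C: memory 11, CPU 15, value 86
- B+E: memory 9, CPU 11, value 71
- C: memory 7, CPU 12, value 50
- B+D: memory 13, CPU 13, value 42
Best: 86 rps.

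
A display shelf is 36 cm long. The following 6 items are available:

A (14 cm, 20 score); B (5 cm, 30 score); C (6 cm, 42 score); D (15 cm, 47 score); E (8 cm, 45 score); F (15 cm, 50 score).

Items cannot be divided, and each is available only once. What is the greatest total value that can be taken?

167 score

Check high-value combinations within 36 cm:
- B+C+E+F: length 5+6+8+15=34, value 30+42+45+50=167
- B+C+D+E: length 5+6+15+8=34, value 30+42+47+45=164
- C+D+F: length 6+15+15=36, value 42+47+50=139
- C+E+F: length 6+8+15=29, value 42+45+50=137
- A+B+C+E: length 14+5+6+8=33, value 20+30+42+45=137
Best: 167 score.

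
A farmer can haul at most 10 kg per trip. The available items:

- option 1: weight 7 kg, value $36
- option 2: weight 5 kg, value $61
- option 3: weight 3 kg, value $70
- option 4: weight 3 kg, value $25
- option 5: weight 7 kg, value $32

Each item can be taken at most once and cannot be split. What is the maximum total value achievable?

$131

Check high-value combinations within 10 kg:
- option 2+option 3: weight 5+3=8, value 61+70=131
- option 1+option 3: weight 7+3=10, value 36+70=106
- option 3+option 5: weight 3+7=10, value 70+32=102
- option 3+option 4: weight 3+3=6, value 70+25=95
- option 2+option 4: weight 5+3=8, value 61+25=86
Best: $131.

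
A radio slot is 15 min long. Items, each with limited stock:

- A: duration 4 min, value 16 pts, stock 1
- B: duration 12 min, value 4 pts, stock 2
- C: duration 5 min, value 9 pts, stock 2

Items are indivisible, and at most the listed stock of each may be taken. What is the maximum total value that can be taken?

Best selections within duration 15 and stock limits:
- 1×A + 2×C: duration 14, value 34
- 1×A + 1×C: duration 9, value 25
- 2×C: duration 10, value 18
Best: 34 pts.

34 pts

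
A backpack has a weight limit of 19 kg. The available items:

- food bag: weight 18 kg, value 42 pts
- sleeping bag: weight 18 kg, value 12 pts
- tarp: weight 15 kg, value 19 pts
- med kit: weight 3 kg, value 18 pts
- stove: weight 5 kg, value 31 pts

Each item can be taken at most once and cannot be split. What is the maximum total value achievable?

Check high-value combinations within 19 kg:
- med kit+stove: weight 3+5=8, value 18+31=49
- food bag: weight 18, value 42
- tarp+med kit: weight 15+3=18, value 19+18=37
- stove: weight 5, value 31
Best: 49 pts.

49 pts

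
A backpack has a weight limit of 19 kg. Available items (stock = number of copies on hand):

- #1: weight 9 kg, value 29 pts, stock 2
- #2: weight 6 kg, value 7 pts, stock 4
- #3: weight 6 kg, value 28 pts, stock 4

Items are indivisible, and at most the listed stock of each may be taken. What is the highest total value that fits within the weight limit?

Best selections within weight 19 and stock limits:
- 3×#3: weight 18, value 84
- 1×#2 + 2×#3: weight 18, value 63
- 2×#1: weight 18, value 58
- 1×#1 + 1×#3: weight 15, value 57
Best: 84 pts.

84 pts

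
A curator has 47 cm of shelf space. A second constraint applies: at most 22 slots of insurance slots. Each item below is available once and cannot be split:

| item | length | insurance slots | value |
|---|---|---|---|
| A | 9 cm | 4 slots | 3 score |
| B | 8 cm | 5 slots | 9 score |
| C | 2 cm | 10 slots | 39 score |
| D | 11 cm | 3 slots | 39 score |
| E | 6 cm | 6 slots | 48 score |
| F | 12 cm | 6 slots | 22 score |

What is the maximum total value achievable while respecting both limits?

126 score

Feasible sets respecting both limits:
- C+D+E: length 19, insurance slots 19, value 126
- B+D+E+F: length 37, insurance slots 20, value 118
- A+D+E+F: length 38, insurance slots 19, value 112
- C+E+F: length 20, insurance slots 22, value 109
Best: 126 score.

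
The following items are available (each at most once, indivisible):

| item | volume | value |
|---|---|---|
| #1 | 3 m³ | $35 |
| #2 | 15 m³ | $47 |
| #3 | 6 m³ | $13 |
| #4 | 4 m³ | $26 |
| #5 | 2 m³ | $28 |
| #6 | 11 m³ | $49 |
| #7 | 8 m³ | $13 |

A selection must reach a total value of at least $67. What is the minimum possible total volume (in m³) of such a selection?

9

Subsets with value ≥ 67, sorted by total volume:
- #1+#4+#5: volume 9, value 89
- #1+#3+#5: volume 11, value 76
- #3+#4+#5: volume 12, value 67
Minimum volume: 9 m³.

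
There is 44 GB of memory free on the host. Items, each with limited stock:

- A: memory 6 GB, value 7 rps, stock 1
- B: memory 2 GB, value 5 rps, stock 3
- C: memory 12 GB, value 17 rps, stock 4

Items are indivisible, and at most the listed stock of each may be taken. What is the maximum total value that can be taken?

Best selections within memory 44 and stock limits:
- 3×B + 3×C: memory 42, value 66
- 1×A + 1×B + 3×C: memory 44, value 63
Best: 66 rps.

66 rps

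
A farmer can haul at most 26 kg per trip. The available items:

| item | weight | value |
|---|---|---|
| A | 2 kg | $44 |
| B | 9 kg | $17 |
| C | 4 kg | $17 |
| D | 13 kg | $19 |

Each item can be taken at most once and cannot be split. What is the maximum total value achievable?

Check high-value combinations within 26 kg:
- A+C+D: weight 2+4+13=19, value 44+17+19=80
- A+B+D: weight 2+9+13=24, value 44+17+19=80
- A+B+C: weight 2+9+4=15, value 44+17+17=78
- A+D: weight 2+13=15, value 44+19=63
- A+C: weight 2+4=6, value 44+17=61
Best: $80.

$80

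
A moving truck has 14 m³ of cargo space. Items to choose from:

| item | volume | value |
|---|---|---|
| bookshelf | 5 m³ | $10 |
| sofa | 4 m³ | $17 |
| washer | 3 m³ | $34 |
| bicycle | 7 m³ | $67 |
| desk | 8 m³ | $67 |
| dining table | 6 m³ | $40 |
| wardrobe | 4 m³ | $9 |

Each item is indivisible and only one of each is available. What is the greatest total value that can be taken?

$118

Check high-value combinations within 14 m³:
- sofa+washer+bicycle: volume 4+3+7=14, value 17+34+67=118
- washer+bicycle+wardrobe: volume 3+7+4=14, value 34+67+9=110
- bicycle+dining table: volume 7+6=13, value 67+40=107
Best: $118.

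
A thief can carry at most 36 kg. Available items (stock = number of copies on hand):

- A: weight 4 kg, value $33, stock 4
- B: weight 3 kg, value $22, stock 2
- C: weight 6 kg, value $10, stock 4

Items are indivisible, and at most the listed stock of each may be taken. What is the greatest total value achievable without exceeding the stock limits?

Top feasible selections:
- 4×A + 2×B + 2×C: weight 34, value 196
- 4×A + 2×B + 1×C: weight 28, value 186
- 4×A + 2×B: weight 22, value 176
- 4×A + 1×B + 2×C: weight 31, value 174
Best: $196.

$196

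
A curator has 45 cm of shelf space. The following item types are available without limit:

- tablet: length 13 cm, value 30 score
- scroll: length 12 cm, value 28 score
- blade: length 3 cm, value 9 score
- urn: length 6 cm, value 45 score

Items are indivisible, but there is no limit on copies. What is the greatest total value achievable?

324 score

Best value-per-unit is urn at 45/6; filling with it alone gives 7×45 = 315.
Optimal mix: 1×blade + 7×urn → length 45, value 324.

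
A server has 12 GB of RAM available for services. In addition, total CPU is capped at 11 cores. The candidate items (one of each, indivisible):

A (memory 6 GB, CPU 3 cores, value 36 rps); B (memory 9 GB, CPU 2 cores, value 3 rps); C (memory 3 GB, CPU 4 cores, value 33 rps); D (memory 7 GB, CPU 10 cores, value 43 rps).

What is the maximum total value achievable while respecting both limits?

Feasible sets respecting both limits:
- A+C: memory 9, CPU 7, value 69
- D: memory 7, CPU 10, value 43
- A: memory 6, CPU 3, value 36
- B+C: memory 12, CPU 6, value 36
Best: 69 rps.

69 rps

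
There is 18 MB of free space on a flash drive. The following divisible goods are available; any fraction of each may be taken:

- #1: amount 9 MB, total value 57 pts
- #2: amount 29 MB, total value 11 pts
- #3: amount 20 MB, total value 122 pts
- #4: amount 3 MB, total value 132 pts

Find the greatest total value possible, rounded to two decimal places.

Take in order of value per unit:
- #4 (132/3 per unit): all 3 → value 132, running total 132.00
- #1 (57/9 per unit): all 9 → value 57, running total 189.00
- #3 (122/20 per unit): 6 of 20 → value 6×122/20 = 36.6000, running total 225.60
Total 225.60.

225.60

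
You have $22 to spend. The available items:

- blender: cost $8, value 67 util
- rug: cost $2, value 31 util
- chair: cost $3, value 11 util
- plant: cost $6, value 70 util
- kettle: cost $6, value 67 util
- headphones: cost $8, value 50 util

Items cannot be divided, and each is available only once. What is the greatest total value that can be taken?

235 util

Check high-value combinations within $22:
- blender+rug+plant+kettle: cost 8+2+6+6=22, value 67+31+70+67=235
- rug+plant+kettle+headphones: cost 2+6+6+8=22, value 31+70+67+50=218
- blender+plant+kettle: cost 8+6+6=20, value 67+70+67=204
- plant+kettle+headphones: cost 6+6+8=20, value 70+67+50=187
Best: 235 util.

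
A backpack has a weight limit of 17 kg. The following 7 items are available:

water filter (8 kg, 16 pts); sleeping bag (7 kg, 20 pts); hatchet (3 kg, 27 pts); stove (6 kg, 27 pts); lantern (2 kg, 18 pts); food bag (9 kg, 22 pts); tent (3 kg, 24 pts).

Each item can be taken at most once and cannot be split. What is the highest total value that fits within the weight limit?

96 pts

Check high-value combinations within 17 kg:
- hatchet+stove+lantern+tent: weight 3+6+2+3=14, value 27+27+18+24=96
- hatchet+lantern+food bag+tent: weight 3+2+9+3=17, value 27+18+22+24=91
- sleeping bag+hatchet+lantern+tent: weight 7+3+2+3=15, value 20+27+18+24=89
Best: 96 pts.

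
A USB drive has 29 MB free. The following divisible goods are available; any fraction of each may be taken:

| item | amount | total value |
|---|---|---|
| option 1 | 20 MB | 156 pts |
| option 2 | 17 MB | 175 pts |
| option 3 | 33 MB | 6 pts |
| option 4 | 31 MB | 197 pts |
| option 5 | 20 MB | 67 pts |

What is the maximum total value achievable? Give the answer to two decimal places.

268.60

Take in order of value per unit:
- option 2 (175/17 per unit): all 17 → value 175, running total 175.00
- option 1 (156/20 per unit): 12 of 20 → value 12×156/20 = 93.6000, running total 268.60
Total 268.60.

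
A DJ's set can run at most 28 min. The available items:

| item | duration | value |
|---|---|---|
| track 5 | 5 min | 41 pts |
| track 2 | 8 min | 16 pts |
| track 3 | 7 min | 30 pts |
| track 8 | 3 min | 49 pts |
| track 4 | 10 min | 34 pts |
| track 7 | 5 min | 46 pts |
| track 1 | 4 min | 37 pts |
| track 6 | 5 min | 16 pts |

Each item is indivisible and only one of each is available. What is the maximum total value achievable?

This is a 0/1 knapsack; check combinations near the capacity.
- track 5+track 8+track 4+track 7+track 1: duration 5+3+10+5+4=27, value 41+49+34+46+37=207
- track 5+track 3+track 8+track 7+track 1: duration 5+7+3+5+4=24, value 41+30+49+46+37=203
- track 5+track 8+track 7+track 1+track 6: duration 5+3+5+4+5=22, value 41+49+46+37+16=189
- track 5+track 2+track 8+track 7+track 1: duration 5+8+3+5+4=25, value 41+16+49+46+37=189
- track 5+track 8+track 4+track 7+track 6: duration 5+3+10+5+5=28, value 41+49+34+46+16=186
Best: 207 pts.

207 pts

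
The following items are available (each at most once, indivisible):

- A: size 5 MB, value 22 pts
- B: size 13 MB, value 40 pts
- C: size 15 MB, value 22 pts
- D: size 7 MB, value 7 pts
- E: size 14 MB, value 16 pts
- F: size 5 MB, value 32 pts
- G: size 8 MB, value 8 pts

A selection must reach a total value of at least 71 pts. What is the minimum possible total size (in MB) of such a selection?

18

Subsets with value ≥ 71, sorted by total size:
- B+F: size 18, value 72
- A+B+F: size 23, value 94
- B+D+F: size 25, value 79
- A+C+F: size 25, value 76
Minimum size: 18 MB.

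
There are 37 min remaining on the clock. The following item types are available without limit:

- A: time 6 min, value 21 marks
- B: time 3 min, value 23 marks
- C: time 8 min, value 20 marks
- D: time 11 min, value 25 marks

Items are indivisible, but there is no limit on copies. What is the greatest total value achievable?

276 marks

Best value-per-unit is B at 23/3, and filling with it alone uses time 12×3=36. No mix of the others beats 12×23 = 276.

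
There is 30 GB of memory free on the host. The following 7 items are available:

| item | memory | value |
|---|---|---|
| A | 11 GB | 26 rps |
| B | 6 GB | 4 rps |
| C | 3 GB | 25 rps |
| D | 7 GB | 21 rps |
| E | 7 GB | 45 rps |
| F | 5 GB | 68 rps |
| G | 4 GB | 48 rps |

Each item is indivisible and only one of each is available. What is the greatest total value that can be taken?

Check high-value combinations within 30 GB:
- A+C+E+F+G: memory 11+3+7+5+4=30, value 26+25+45+68+48=212
- C+D+E+F+G: memory 3+7+7+5+4=26, value 25+21+45+68+48=207
- B+C+E+F+G: memory 6+3+7+5+4=25, value 4+25+45+68+48=190
Best: 212 rps.

212 rps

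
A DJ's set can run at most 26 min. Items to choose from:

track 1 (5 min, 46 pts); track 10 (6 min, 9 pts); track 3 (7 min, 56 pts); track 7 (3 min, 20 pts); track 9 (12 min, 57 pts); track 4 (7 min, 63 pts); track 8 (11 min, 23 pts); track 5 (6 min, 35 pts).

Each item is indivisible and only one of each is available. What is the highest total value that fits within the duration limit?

Check high-value combinations within 26 min:
- track 1+track 3+track 4+track 5: duration 5+7+7+6=25, value 46+56+63+35=200
- track 1+track 3+track 7+track 4: duration 5+7+3+7=22, value 46+56+20+63=185
- track 3+track 9+track 4: duration 7+12+7=26, value 56+57+63=176
- track 3+track 7+track 4+track 5: duration 7+3+7+6=23, value 56+20+63+35=174
- track 1+track 10+track 3+track 4: duration 5+6+7+7=25, value 46+9+56+63=174
Best: 200 pts.

200 pts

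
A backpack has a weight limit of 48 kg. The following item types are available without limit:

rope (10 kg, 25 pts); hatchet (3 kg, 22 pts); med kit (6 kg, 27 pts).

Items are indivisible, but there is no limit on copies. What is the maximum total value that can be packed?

352 pts

Best value-per-unit is hatchet at 22/3, and filling with it alone uses weight 16×3=48. No mix of the others beats 16×22 = 352.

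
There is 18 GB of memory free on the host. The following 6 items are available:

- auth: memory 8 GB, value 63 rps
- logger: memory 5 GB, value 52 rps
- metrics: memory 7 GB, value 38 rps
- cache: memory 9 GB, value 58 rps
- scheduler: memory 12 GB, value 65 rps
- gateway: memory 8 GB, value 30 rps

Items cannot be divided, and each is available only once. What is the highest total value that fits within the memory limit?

Check high-value combinations within 18 GB:
- auth+cache: memory 8+9=17, value 63+58=121
- logger+scheduler: memory 5+12=17, value 52+65=117
- auth+logger: memory 8+5=13, value 63+52=115
Best: 121 rps.

121 rps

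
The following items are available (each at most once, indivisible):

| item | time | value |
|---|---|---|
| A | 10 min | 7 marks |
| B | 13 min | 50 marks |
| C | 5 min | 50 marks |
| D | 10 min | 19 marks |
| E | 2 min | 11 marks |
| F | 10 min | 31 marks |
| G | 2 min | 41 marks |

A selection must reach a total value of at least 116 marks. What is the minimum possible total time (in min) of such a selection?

17

Subsets with value ≥ 116, sorted by total time:
- C+F+G: time 17, value 122
- C+E+F+G: time 19, value 133
- C+D+E+G: time 19, value 121
- B+C+G: time 20, value 141
Minimum time: 17 min.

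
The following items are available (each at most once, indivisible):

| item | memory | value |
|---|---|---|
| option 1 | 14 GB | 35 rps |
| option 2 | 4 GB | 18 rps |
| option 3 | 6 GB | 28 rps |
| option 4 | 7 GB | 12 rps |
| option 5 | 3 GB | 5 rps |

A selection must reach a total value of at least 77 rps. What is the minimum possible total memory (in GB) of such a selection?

Subsets with value ≥ 77, sorted by total memory:
- option 1+option 2+option 3: memory 24, value 81
- option 1+option 2+option 3+option 5: memory 27, value 86
- option 1+option 3+option 4+option 5: memory 30, value 80
- option 1+option 2+option 3+option 4: memory 31, value 93
Minimum memory: 24 GB.

24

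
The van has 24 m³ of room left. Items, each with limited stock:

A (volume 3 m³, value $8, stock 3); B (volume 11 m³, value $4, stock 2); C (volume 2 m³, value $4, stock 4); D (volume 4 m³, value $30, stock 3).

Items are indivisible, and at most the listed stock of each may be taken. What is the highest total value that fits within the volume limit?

Best selections within volume 24 and stock limits:
- 3×A + 1×C + 3×D: volume 23, value 118
- 2×A + 3×C + 3×D: volume 24, value 118
- 3×A + 3×D: volume 21, value 114
- 2×A + 2×C + 3×D: volume 22, value 114
Best: $118.

$118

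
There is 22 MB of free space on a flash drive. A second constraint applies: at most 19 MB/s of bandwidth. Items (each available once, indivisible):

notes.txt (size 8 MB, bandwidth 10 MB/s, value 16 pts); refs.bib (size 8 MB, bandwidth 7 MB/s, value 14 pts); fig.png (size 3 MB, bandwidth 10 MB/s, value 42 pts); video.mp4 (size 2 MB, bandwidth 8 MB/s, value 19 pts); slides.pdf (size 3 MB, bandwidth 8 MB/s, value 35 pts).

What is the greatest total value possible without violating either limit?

Feasible sets respecting both limits:
- fig.png+slides.pdf: size 6, bandwidth 18, value 77
- fig.png+video.mp4: size 5, bandwidth 18, value 61
- refs.bib+fig.png: size 11, bandwidth 17, value 56
Best: 77 pts.

77 pts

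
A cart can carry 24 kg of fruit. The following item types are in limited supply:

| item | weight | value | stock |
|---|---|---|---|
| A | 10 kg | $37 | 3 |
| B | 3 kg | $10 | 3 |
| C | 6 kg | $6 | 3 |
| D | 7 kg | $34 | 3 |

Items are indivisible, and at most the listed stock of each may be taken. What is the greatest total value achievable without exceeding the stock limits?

$112

Best selections within weight 24 and stock limits:
- 1×B + 3×D: weight 24, value 112
- 1×A + 2×D: weight 24, value 105
Best: $112.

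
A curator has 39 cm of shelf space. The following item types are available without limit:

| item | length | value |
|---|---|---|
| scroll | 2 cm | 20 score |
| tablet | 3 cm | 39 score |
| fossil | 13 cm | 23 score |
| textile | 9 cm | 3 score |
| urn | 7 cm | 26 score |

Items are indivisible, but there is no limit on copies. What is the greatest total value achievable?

507 score

Best value-per-unit is tablet at 39/3, and filling with it alone uses length 13×3=39. No mix of the others beats 13×39 = 507.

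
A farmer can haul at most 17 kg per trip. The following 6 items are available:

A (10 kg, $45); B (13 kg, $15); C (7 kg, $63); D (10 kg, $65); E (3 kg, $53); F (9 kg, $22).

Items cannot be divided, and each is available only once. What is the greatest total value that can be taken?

$128

Check high-value combinations within 17 kg:
- C+D: weight 7+10=17, value 63+65=128
- D+E: weight 10+3=13, value 65+53=118
- C+E: weight 7+3=10, value 63+53=116
- A+C: weight 10+7=17, value 45+63=108
Best: $128.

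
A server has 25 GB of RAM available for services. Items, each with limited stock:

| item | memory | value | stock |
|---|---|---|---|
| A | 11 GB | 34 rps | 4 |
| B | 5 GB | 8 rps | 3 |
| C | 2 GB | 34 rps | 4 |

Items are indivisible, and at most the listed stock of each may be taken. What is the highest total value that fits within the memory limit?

178 rps

Top feasible selections:
- 1×A + 1×B + 4×C: memory 24, value 178
- 1×A + 4×C: memory 19, value 170
- 3×B + 4×C: memory 23, value 160
- 2×B + 4×C: memory 18, value 152
Best: 178 rps.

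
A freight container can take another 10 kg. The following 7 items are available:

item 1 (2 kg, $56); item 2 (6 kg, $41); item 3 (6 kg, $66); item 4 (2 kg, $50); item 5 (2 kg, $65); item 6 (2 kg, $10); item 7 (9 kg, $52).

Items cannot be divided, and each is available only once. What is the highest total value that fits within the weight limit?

$187

Check high-value combinations within 10 kg:
- item 1+item 3+item 5: weight 2+6+2=10, value 56+66+65=187
- item 1+item 4+item 5+item 6: weight 2+2+2+2=8, value 56+50+65+10=181
- item 3+item 4+item 5: weight 6+2+2=10, value 66+50+65=181
- item 1+item 3+item 4: weight 2+6+2=10, value 56+66+50=172
Best: $187.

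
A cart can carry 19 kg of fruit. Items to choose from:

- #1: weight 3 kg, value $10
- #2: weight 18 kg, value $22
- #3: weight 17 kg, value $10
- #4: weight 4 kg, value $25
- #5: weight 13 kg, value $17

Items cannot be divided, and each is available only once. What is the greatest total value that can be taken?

Check high-value combinations within 19 kg:
- #4+#5: weight 4+13=17, value 25+17=42
- #1+#4: weight 3+4=7, value 10+25=35
- #1+#5: weight 3+13=16, value 10+17=27
Best: $42.

$42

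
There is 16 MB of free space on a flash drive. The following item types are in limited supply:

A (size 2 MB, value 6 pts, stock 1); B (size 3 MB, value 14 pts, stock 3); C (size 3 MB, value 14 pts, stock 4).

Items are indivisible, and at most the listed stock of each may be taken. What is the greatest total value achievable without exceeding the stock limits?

Top feasible selections:
- 1×B + 4×C: size 15, value 70
- 2×B + 3×C: size 15, value 70
- 3×B + 2×C: size 15, value 70
Best: 70 pts.

70 pts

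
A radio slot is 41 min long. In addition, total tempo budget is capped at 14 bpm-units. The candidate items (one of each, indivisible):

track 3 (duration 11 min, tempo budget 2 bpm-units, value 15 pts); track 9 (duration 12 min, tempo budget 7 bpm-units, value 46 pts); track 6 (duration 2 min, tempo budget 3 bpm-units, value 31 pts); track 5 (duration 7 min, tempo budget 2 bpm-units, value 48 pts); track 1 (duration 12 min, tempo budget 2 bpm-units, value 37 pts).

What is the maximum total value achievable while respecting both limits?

162 pts

Feasible sets respecting both limits:
- track 9+track 6+track 5+track 1: duration 33, tempo budget 14, value 162
- track 3+track 9+track 6+track 5: duration 32, tempo budget 14, value 140
- track 9+track 5+track 1: duration 31, tempo budget 11, value 131
Best: 162 pts.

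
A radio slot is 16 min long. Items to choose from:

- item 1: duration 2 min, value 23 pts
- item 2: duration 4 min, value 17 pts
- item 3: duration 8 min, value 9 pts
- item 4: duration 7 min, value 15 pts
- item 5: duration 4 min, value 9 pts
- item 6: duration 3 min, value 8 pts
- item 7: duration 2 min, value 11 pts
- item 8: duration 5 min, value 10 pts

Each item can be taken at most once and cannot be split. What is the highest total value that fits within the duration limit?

69 pts

Check high-value combinations within 16 min:
- item 1+item 2+item 6+item 7+item 8: duration 2+4+3+2+5=16, value 23+17+8+11+10=69
- item 1+item 2+item 5+item 6+item 7: duration 2+4+4+3+2=15, value 23+17+9+8+11=68
- item 1+item 2+item 4+item 7: duration 2+4+7+2=15, value 23+17+15+11=66
- item 1+item 2+item 4+item 6: duration 2+4+7+3=16, value 23+17+15+8=63
- item 1+item 2+item 7+item 8: duration 2+4+2+5=13, value 23+17+11+10=61
Best: 69 pts.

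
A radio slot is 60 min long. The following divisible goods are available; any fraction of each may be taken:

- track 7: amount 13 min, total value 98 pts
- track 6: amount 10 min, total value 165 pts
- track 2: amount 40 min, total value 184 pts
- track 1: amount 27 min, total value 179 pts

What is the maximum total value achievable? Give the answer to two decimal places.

Take in order of value per unit:
- track 6 (165/10 per unit): all 10 → value 165, running total 165.00
- track 7 (98/13 per unit): all 13 → value 98, running total 263.00
- track 1 (179/27 per unit): all 27 → value 179, running total 442.00
- track 2 (184/40 per unit): 10 of 40 → value 10×184/40 = 46.0000, running total 488.00
Total 488.00.

488.00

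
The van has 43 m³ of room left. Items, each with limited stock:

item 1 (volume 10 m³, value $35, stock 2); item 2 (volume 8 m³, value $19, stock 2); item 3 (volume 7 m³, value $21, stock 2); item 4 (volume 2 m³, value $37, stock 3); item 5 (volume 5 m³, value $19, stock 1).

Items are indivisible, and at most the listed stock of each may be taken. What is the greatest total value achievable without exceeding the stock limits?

$226

Best selections within volume 43 and stock limits:
- 1×item 1 + 1×item 2 + 2×item 3 + 3×item 4 + 1×item 5: volume 43, value 226
- 2×item 1 + 2×item 3 + 3×item 4: volume 40, value 223
- 2×item 1 + 1×item 3 + 3×item 4 + 1×item 5: volume 38, value 221
Best: $226.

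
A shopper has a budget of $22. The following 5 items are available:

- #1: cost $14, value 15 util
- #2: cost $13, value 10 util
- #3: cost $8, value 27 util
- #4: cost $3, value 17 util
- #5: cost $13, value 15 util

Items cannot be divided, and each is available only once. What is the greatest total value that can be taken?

44 util

Check high-value combinations within $22:
- #3+#4: cost 8+3=11, value 27+17=44
- #3+#5: cost 8+13=21, value 27+15=42
- #1+#3: cost 14+8=22, value 15+27=42
- #2+#3: cost 13+8=21, value 10+27=37
Best: 44 util.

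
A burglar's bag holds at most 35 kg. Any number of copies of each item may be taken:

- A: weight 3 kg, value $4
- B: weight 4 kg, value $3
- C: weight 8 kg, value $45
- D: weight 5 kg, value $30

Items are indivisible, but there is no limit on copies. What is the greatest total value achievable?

$210

Best value-per-unit is D at 30/5, and filling with it alone uses weight 7×5=35. No mix of the others beats 7×30 = 210.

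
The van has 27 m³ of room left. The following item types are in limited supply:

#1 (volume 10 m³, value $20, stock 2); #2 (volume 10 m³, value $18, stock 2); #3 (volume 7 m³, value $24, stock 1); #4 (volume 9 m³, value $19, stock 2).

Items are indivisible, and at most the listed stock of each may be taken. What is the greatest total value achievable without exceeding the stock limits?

Best selections within volume 27 and stock limits:
- 2×#1 + 1×#3: volume 27, value 64
- 1×#1 + 1×#3 + 1×#4: volume 26, value 63
- 1×#3 + 2×#4: volume 25, value 62
- 1×#1 + 1×#2 + 1×#3: volume 27, value 62
Best: $64.

$64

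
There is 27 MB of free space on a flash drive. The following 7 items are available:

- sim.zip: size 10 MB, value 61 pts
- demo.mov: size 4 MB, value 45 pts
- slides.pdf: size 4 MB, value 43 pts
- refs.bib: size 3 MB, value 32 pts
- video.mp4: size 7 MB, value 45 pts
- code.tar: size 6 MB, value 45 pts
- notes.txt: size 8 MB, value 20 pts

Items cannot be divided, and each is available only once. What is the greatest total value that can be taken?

226 pts

Check high-value combinations within 27 MB:
- sim.zip+demo.mov+slides.pdf+refs.bib+code.tar: size 10+4+4+3+6=27, value 61+45+43+32+45=226
- demo.mov+slides.pdf+refs.bib+video.mp4+code.tar: size 4+4+3+7+6=24, value 45+43+32+45+45=210
- sim.zip+demo.mov+video.mp4+code.tar: size 10+4+7+6=27, value 61+45+45+45=196
- sim.zip+demo.mov+slides.pdf+code.tar: size 10+4+4+6=24, value 61+45+43+45=194
Best: 226 pts.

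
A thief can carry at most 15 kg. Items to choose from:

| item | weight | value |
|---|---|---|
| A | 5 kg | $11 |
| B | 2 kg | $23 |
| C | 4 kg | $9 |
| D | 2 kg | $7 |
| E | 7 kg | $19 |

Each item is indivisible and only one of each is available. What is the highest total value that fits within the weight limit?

$58

This is a 0/1 knapsack; check combinations near the capacity.
- B+C+D+E: weight 2+4+2+7=15, value 23+9+7+19=58
- A+B+E: weight 5+2+7=14, value 11+23+19=53
- B+C+E: weight 2+4+7=13, value 23+9+19=51
- A+B+C+D: weight 5+2+4+2=13, value 11+23+9+7=50
- B+D+E: weight 2+2+7=11, value 23+7+19=49
Best: $58.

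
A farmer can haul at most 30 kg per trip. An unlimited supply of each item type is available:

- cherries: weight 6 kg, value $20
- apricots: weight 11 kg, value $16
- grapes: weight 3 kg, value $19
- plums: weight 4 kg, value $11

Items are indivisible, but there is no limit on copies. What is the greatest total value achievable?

$190

Best value-per-unit is grapes at 19/3, and filling with it alone uses weight 10×3=30. No mix of the others beats 10×19 = 190.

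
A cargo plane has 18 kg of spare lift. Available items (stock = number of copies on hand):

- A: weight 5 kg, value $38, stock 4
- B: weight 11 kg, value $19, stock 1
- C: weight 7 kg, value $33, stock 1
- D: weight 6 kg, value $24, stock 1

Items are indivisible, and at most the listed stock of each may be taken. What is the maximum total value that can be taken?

$114

Best selections within weight 18 and stock limits:
- 3×A: weight 15, value 114
- 2×A + 1×C: weight 17, value 109
Best: $114.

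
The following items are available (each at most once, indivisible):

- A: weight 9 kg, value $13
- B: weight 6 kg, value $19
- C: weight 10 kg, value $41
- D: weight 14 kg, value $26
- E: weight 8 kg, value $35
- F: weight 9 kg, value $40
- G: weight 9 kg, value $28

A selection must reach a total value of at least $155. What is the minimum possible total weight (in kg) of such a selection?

Subsets with value ≥ 155, sorted by total weight:
- B+C+E+F+G: weight 42, value 163
- A+C+E+F+G: weight 45, value 157
Minimum weight: 42 kg.

42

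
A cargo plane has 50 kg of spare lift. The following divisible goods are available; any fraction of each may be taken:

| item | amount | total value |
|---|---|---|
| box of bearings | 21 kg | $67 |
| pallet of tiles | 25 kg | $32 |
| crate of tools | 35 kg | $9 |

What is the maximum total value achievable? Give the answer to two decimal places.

Take in order of value per unit:
- box of bearings (67/21 per unit): all 21 → value 67, running total 67.00
- pallet of tiles (32/25 per unit): all 25 → value 32, running total 99.00
- crate of tools (9/35 per unit): 4 of 35 → value 4×9/35 = 1.0286, running total 100.03
Total 100.03.

100.03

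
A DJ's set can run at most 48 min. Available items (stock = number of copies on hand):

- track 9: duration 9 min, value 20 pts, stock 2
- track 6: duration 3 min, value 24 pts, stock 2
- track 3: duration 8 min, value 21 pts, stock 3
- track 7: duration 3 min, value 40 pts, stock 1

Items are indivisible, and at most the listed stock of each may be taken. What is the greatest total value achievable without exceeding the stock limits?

Best selections within duration 48 and stock limits:
- 1×track 9 + 2×track 6 + 3×track 3 + 1×track 7: duration 42, value 171
- 2×track 9 + 2×track 6 + 2×track 3 + 1×track 7: duration 43, value 170
- 2×track 9 + 1×track 6 + 3×track 3 + 1×track 7: duration 48, value 167
- 2×track 6 + 3×track 3 + 1×track 7: duration 33, value 151
Best: 171 pts.

171 pts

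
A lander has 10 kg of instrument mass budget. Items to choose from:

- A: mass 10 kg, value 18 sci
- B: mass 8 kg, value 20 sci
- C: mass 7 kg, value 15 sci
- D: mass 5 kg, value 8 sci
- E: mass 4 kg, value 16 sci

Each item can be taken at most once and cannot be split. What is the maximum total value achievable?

This is a 0/1 knapsack; check combinations near the capacity.
- D+E: mass 5+4=9, value 8+16=24
- B: mass 8, value 20
- A: mass 10, value 18
- E: mass 4, value 16
Best: 24 sci.

24 sci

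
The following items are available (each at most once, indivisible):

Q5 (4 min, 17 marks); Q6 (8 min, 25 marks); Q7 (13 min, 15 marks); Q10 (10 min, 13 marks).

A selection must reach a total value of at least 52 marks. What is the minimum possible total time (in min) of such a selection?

Subsets with value ≥ 52, sorted by total time:
- Q5+Q6+Q10: time 22, value 55
- Q5+Q6+Q7: time 25, value 57
Minimum time: 22 min.

22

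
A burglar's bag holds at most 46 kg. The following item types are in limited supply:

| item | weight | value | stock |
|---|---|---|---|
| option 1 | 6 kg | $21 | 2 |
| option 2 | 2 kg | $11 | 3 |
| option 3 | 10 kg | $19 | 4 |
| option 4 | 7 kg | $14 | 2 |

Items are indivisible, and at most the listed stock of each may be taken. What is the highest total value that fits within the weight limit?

$127

Best selections within weight 46 and stock limits:
- 2×option 1 + 3×option 2 + 2×option 3 + 1×option 4: weight 45, value 127
- 2×option 1 + 3×option 2 + 1×option 3 + 2×option 4: weight 42, value 122
- 2×option 1 + 2×option 2 + 3×option 3: weight 46, value 121
- 1×option 1 + 3×option 2 + 2×option 3 + 2×option 4: weight 46, value 120
Best: $127.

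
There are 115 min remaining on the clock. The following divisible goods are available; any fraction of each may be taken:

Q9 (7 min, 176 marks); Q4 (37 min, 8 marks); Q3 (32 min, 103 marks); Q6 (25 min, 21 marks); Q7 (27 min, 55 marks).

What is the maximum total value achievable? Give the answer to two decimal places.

Take in order of value per unit:
- Q9 (176/7 per unit): all 7 → value 176, running total 176.00
- Q3 (103/32 per unit): all 32 → value 103, running total 279.00
- Q7 (55/27 per unit): all 27 → value 55, running total 334.00
- Q6 (21/25 per unit): all 25 → value 21, running total 355.00
- Q4 (8/37 per unit): 24 of 37 → value 24×8/37 = 5.1892, running total 360.19
Total 360.19.

360.19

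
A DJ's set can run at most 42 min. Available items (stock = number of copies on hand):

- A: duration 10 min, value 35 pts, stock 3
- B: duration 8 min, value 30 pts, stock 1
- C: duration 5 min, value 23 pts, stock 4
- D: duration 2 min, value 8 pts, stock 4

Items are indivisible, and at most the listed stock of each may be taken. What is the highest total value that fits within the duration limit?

173 pts

Best selections within duration 42 and stock limits:
- 1×A + 1×B + 4×C + 2×D: duration 42, value 173
- 2×A + 4×C + 1×D: duration 42, value 170
- 1×A + 1×B + 3×C + 4×D: duration 41, value 166
- 1×A + 1×B + 4×C + 1×D: duration 40, value 165
Best: 173 pts.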